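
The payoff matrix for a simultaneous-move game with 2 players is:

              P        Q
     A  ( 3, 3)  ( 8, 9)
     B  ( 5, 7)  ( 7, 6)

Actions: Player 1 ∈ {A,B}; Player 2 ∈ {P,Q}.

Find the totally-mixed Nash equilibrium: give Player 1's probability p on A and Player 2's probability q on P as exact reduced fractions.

P1 mixes 1/7 on A; P2 mixes 1/3 on P

P1 indiff ⇒ q·3+(1-q)·8 = q·5+(1-q)·7 ⇒ q(-2) = (1-q)(-1) ⇒ q = 1/3
P2 indiff ⇒ p·3+(1-p)·7 = p·9+(1-p)·6 ⇒ p(-6) = (1-p)(-1) ⇒ p = 1/7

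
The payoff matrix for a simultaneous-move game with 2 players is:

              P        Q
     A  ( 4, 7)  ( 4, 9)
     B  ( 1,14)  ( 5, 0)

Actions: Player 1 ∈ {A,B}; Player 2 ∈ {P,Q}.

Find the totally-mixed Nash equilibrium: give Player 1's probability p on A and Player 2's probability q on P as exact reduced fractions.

P1 indiff ⇒ q·4+(1-q)·4 = q·1+(1-q)·5 ⇒ q(3) = (1-q)(1) ⇒ q = 1/4
P2 indiff ⇒ p·7+(1-p)·14 = p·9+(1-p)·0 ⇒ p(-2) = (1-p)(-14) ⇒ p = 7/8

p=7/8, q=1/4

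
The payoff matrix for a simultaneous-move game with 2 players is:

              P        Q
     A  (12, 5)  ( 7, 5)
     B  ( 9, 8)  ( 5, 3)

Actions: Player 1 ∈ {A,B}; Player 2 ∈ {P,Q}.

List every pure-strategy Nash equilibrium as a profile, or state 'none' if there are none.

NE set: (A,P), (A,Q)

(A,P): NE
(A,Q): NE
(B,P): not NE [P1→A gives 12>9]
(B,Q): not NE [P1→A gives 7>5; P2→P gives 8>3]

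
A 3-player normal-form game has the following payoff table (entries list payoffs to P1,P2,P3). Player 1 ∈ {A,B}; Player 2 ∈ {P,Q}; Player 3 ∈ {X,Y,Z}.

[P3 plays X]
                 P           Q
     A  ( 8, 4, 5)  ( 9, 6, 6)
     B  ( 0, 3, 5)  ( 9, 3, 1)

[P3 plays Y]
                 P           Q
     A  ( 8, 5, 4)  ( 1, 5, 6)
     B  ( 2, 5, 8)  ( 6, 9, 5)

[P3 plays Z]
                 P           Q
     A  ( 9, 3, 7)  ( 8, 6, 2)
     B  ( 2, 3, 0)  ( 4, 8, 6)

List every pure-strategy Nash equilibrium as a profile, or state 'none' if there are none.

PSNE = {(A,Q,X)}

(A,P,X): not NE [P2→Q gives 6>4; P3→Z gives 7>5]
(A,P,Y): not NE [P3→Z gives 7>4]
(A,P,Z): not NE [P2→Q gives 6>3]
(A,Q,X): NE
(A,Q,Y): not NE [P1→B gives 6>1]
(A,Q,Z): not NE [P3→Y gives 6>2]
(B,P,X): not NE [P1→A gives 8>0; P3→Y gives 8>5]
(B,P,Y): not NE [P1→A gives 8>2; P2→Q gives 9>5]
(B,P,Z): not NE [P1→A gives 9>2; P2→Q gives 8>3; P3→Y gives 8>0]
(B,Q,X): not NE [P3→Z gives 6>1]
(B,Q,Y): not NE [P3→Z gives 6>5]
(B,Q,Z): not NE [P1→A gives 8>4]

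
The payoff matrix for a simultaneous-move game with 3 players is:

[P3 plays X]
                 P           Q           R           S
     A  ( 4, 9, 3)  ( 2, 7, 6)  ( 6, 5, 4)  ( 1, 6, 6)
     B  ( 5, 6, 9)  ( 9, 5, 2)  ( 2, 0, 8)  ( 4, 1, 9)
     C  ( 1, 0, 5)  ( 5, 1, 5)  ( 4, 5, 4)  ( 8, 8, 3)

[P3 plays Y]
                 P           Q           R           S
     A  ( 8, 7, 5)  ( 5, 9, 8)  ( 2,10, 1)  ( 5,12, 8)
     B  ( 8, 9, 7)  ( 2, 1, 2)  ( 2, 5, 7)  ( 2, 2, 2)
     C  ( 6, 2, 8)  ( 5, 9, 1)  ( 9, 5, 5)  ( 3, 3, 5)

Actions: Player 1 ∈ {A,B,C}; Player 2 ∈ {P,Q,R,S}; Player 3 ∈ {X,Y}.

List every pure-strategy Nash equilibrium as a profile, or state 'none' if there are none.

Nash profiles: (A,S,Y), (B,P,X)

(A,P,X): not NE [P1→B gives 5>4; P3→Y gives 5>3]
(A,P,Y): not NE [P2→S gives 12>7]
(A,Q,X): not NE [P1→B gives 9>2; P2→P gives 9>7; P3→Y gives 8>6]
(A,Q,Y): not NE [P2→S gives 12>9]
(A,R,X): not NE [P2→P gives 9>5]
(A,R,Y): not NE [P1→C gives 9>2; P2→S gives 12>10; P3→X gives 4>1]
(A,S,X): not NE [P1→C gives 8>1; P2→P gives 9>6; P3→Y gives 8>6]
(A,S,Y): NE
(B,P,X): NE
(B,P,Y): not NE [P3→X gives 9>7]
(B,Q,X): not NE [P2→P gives 6>5]
(B,Q,Y): not NE [P1→C gives 5>2; P2→P gives 9>1]
(B,R,X): not NE [P1→A gives 6>2; P2→P gives 6>0]
(B,R,Y): not NE [P1→C gives 9>2; P2→P gives 9>5; P3→X gives 8>7]
(B,S,X): not NE [P1→C gives 8>4; P2→P gives 6>1]
(B,S,Y): not NE [P1→A gives 5>2; P2→P gives 9>2; P3→X gives 9>2]
(C,P,X): not NE [P1→B gives 5>1; P2→S gives 8>0; P3→Y gives 8>5]
(C,P,Y): not NE [P1→B gives 8>6; P2→Q gives 9>2]
(C,Q,X): not NE [P1→B gives 9>5; P2→S gives 8>1]
(C,Q,Y): not NE [P3→X gives 5>1]
(C,R,X): not NE [P1→A gives 6>4; P2→S gives 8>5; P3→Y gives 5>4]
(C,R,Y): not NE [P2→Q gives 9>5]
(C,S,X): not NE [P3→Y gives 5>3]
(C,S,Y): not NE [P1→A gives 5>3; P2→Q gives 9>3]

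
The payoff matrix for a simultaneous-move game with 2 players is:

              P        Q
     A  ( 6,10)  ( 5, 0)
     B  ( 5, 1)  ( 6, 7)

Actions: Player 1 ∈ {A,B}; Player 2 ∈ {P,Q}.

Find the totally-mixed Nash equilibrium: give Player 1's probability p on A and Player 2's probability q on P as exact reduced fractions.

(p,q) = (3/8, 1/2)

P1 indiff ⇒ q·6+(1-q)·5 = q·5+(1-q)·6 ⇒ q(1) = (1-q)(1) ⇒ q = 1/2
P2 indiff ⇒ p·10+(1-p)·1 = p·0+(1-p)·7 ⇒ p(10) = (1-p)(6) ⇒ p = 3/8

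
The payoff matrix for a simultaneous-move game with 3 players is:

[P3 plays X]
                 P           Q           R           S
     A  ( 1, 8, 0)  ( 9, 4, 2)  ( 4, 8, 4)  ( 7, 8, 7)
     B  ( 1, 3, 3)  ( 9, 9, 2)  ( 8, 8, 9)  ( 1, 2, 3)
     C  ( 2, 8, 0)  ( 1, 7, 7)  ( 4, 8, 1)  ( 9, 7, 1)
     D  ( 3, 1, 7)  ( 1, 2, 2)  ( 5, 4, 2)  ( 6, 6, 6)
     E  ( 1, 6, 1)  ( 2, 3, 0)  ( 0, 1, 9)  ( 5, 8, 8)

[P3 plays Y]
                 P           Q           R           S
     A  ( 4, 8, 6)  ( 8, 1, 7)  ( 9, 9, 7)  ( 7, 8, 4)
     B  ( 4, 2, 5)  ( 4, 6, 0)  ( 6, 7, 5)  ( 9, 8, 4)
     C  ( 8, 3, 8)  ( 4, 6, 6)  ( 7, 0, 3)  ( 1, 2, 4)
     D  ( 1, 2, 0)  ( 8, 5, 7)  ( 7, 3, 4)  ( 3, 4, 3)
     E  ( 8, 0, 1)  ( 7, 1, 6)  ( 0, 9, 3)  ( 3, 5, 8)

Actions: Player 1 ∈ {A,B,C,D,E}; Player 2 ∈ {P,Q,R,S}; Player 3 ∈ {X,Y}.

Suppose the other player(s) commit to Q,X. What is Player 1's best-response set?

P1 best: {A,B}

u_1(A vs Q,X) = 9
u_1(B vs Q,X) = 9
u_1(C vs Q,X) = 1
u_1(D vs Q,X) = 1
u_1(E vs Q,X) = 2
max payoff 9 at {A,B}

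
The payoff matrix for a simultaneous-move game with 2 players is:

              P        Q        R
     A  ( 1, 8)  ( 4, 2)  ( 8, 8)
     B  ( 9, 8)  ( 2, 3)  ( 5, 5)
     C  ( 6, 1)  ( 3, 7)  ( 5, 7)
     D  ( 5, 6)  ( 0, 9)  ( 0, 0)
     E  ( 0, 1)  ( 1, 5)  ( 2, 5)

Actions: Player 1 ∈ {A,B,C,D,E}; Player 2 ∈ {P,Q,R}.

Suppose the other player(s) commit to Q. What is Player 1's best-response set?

argmax u_1 = {A}

u_1(A vs Q) = 4
u_1(B vs Q) = 2
u_1(C vs Q) = 3
u_1(D vs Q) = 0
u_1(E vs Q) = 1
max payoff 4 at {A}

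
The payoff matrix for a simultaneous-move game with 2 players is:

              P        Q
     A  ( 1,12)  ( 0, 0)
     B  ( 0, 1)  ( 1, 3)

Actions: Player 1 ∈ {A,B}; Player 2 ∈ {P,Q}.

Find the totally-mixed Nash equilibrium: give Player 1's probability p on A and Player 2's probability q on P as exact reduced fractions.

P1 mixes 1/7 on A; P2 mixes 1/2 on P

P1 indiff ⇒ q·1+(1-q)·0 = q·0+(1-q)·1 ⇒ q(1) = (1-q)(1) ⇒ q = 1/2
P2 indiff ⇒ p·12+(1-p)·1 = p·0+(1-p)·3 ⇒ p(12) = (1-p)(2) ⇒ p = 1/7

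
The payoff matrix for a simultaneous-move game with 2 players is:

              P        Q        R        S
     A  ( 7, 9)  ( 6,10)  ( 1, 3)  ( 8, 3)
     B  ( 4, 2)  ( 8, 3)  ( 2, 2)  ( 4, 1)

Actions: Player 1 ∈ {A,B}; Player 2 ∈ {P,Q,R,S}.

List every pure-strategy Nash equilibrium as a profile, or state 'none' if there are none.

NE set: (B,Q)

(A,P): not NE [P2→Q gives 10>9]
(A,Q): not NE [P1→B gives 8>6]
(A,R): not NE [P1→B gives 2>1; P2→Q gives 10>3]
(A,S): not NE [P2→Q gives 10>3]
(B,P): not NE [P1→A gives 7>4; P2→Q gives 3>2]
(B,Q): NE
(B,R): not NE [P2→Q gives 3>2]
(B,S): not NE [P1→A gives 8>4; P2→Q gives 3>1]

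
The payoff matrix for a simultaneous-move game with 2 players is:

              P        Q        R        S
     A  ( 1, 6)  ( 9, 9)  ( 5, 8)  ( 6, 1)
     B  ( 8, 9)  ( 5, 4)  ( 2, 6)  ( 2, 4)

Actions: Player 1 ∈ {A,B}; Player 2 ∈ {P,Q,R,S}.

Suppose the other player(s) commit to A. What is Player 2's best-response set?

argmax u_2 = {Q}

u_2(P vs A) = 6
u_2(Q vs A) = 9
u_2(R vs A) = 8
u_2(S vs A) = 1
max payoff 9 at {Q}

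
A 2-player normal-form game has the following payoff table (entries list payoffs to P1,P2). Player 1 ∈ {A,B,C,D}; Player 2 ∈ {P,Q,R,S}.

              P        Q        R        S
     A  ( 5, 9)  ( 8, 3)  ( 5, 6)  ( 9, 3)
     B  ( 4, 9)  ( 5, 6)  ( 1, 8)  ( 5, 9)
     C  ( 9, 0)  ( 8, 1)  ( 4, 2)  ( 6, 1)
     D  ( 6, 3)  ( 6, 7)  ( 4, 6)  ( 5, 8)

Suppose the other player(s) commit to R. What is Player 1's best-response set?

BR_1 = {A}

u_1(A vs R) = 5
u_1(B vs R) = 1
u_1(C vs R) = 4
u_1(D vs R) = 4
max payoff 5 at {A}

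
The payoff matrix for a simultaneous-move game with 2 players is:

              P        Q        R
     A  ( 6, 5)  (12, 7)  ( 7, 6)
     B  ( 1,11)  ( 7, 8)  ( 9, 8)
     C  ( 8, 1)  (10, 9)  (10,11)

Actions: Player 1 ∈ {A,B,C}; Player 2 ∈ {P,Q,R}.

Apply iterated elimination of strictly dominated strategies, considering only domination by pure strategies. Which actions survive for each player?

P1 drop B (C beats it: P:8>1 Q:10>7 R:10>9)
P2 drop P (Q beats it: A:7>5 C:9>1)
P1→{A,C} P2→{Q,R}

Survivors P1:{A,C} P2:{Q,R}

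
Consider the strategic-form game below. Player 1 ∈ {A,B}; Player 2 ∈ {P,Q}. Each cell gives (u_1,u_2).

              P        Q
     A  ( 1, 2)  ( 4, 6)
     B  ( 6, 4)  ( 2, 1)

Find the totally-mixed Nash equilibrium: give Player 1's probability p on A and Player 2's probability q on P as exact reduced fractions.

P1 indiff ⇒ q·1+(1-q)·4 = q·6+(1-q)·2 ⇒ q(-5) = (1-q)(-2) ⇒ q = 2/7
P2 indiff ⇒ p·2+(1-p)·4 = p·6+(1-p)·1 ⇒ p(-4) = (1-p)(-3) ⇒ p = 3/7

p=3/7, q=2/7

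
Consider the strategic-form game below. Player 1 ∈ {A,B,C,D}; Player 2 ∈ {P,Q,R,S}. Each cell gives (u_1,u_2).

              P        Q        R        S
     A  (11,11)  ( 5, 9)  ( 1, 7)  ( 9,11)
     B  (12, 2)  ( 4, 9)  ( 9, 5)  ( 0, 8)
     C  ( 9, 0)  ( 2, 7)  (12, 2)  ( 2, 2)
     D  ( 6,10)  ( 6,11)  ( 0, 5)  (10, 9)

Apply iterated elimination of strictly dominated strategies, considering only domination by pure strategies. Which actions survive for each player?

Survivors P1:{A,B,D} P2:{P,Q,S}

P2 drop R (Q beats it: A:9>7 B:9>5 C:7>2 D:11>5)
P1 drop C (A beats it: P:11>9 Q:5>2 S:9>2)
P1→{A,B,D} P2→{P,Q,S}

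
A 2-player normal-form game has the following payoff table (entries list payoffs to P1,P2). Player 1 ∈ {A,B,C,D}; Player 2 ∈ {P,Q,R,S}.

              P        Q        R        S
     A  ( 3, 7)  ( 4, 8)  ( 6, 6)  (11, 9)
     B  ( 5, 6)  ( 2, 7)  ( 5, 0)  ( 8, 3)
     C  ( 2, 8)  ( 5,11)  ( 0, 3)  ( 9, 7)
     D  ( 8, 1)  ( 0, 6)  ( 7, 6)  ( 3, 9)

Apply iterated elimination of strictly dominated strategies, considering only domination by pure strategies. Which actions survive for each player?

P2 drop P (Q beats it: A:8>7 B:7>6 C:11>8 D:6>1)
P1 drop B (A beats it: Q:4>2 R:6>5 S:11>8)
P2 drop R (S beats it: A:9>6 C:7>3 D:9>6)
P1 drop D (A beats it: Q:4>0 S:11>3)
P1→{A,C} P2→{Q,S}

Survivors P1:{A,C} P2:{Q,S}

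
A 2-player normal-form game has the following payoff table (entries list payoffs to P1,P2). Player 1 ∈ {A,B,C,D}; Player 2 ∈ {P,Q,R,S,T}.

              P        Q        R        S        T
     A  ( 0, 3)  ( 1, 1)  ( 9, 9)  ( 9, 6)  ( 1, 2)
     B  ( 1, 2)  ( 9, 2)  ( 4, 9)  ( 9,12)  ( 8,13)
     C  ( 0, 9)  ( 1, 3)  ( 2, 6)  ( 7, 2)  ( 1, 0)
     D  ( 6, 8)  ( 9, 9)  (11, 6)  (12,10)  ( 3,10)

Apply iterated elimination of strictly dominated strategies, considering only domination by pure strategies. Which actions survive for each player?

Remaining: P1:{B,D} P2:{S,T}

P1 drop A (D beats it: P:6>0 Q:9>1 R:11>9 S:12>9 T:3>1)
P1 drop C (B beats it: P:1>0 Q:9>1 R:4>2 S:9>7 T:8>1)
P2 drop P (S beats it: B:12>2 D:10>8)
P2 drop Q (S beats it: B:12>2 D:10>9)
P2 drop R (S beats it: B:12>9 D:10>6)
P1→{B,D} P2→{S,T}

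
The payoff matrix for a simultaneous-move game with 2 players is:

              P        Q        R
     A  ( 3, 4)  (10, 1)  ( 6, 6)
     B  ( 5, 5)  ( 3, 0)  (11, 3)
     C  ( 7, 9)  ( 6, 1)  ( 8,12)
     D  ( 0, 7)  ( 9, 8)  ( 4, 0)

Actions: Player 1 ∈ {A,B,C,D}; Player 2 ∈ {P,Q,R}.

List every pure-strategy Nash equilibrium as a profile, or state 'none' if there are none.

PSNE: ∅

(A,P): not NE [P1→C gives 7>3; P2→R gives 6>4]
(A,Q): not NE [P2→R gives 6>1]
(A,R): not NE [P1→B gives 11>6]
(B,P): not NE [P1→C gives 7>5]
(B,Q): not NE [P1→A gives 10>3; P2→P gives 5>0]
(B,R): not NE [P2→P gives 5>3]
(C,P): not NE [P2→R gives 12>9]
(C,Q): not NE [P1→A gives 10>6; P2→R gives 12>1]
(C,R): not NE [P1→B gives 11>8]
(D,P): not NE [P1→C gives 7>0; P2→Q gives 8>7]
(D,Q): not NE [P1→A gives 10>9]
(D,R): not NE [P1→B gives 11>4; P2→Q gives 8>0]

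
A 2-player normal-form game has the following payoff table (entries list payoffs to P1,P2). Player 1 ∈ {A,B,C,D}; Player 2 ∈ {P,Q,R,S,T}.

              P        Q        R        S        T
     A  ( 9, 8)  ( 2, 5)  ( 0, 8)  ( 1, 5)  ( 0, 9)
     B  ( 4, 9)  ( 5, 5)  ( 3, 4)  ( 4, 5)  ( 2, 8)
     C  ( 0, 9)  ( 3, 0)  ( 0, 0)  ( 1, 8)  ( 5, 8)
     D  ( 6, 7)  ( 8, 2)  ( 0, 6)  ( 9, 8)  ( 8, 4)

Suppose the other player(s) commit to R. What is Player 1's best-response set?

u_1(A vs R) = 0
u_1(B vs R) = 3
u_1(C vs R) = 0
u_1(D vs R) = 0
max payoff 3 at {B}

BR_1 = {B}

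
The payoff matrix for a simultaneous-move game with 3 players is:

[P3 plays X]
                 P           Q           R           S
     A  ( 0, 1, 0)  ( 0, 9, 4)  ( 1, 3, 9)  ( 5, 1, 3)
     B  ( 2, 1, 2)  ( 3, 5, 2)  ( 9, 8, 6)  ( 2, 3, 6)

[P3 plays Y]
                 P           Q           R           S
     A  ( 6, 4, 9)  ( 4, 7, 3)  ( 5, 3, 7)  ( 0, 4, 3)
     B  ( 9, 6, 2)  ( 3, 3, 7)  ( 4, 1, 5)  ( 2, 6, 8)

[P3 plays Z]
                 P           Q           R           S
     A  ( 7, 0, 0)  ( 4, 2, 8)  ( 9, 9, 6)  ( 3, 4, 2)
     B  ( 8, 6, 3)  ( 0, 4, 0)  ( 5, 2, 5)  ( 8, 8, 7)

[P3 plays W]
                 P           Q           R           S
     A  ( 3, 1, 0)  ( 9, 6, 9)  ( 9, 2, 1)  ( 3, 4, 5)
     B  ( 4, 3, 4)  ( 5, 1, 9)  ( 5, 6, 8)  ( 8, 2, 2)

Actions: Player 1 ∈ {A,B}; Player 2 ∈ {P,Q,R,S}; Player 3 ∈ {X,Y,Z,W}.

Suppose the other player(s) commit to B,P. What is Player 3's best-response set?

u_3(X vs B,P) = 2
u_3(Y vs B,P) = 2
u_3(Z vs B,P) = 3
u_3(W vs B,P) = 4
max payoff 4 at {W}

P3 best: {W}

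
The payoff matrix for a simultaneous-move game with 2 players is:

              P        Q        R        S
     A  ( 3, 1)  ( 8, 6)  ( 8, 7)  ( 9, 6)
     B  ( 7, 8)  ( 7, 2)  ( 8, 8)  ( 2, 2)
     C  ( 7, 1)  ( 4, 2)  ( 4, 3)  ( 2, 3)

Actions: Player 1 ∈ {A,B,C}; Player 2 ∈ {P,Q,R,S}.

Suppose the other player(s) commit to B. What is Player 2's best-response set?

u_2(P vs B) = 8
u_2(Q vs B) = 2
u_2(R vs B) = 8
u_2(S vs B) = 2
max payoff 8 at {P,R}

P2 best: {P,R}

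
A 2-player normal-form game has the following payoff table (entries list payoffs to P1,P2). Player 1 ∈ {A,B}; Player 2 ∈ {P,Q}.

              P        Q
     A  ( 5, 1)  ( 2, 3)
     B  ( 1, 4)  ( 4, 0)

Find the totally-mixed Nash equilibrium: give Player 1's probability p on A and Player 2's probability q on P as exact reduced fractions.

P1 indiff ⇒ q·5+(1-q)·2 = q·1+(1-q)·4 ⇒ q(4) = (1-q)(2) ⇒ q = 1/3
P2 indiff ⇒ p·1+(1-p)·4 = p·3+(1-p)·0 ⇒ p(-2) = (1-p)(-4) ⇒ p = 2/3

P1 mixes 2/3 on A; P2 mixes 1/3 on P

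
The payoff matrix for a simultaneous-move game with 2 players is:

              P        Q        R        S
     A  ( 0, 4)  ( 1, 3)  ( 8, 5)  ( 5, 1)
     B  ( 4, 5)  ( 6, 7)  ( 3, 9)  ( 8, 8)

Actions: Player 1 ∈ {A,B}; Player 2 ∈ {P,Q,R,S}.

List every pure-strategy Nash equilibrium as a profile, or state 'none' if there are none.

NE set: (A,R)

(A,P): not NE [P1→B gives 4>0; P2→R gives 5>4]
(A,Q): not NE [P1→B gives 6>1; P2→R gives 5>3]
(A,R): NE
(A,S): not NE [P1→B gives 8>5; P2→R gives 5>1]
(B,P): not NE [P2→R gives 9>5]
(B,Q): not NE [P2→R gives 9>7]
(B,R): not NE [P1→A gives 8>3]
(B,S): not NE [P2→R gives 9>8]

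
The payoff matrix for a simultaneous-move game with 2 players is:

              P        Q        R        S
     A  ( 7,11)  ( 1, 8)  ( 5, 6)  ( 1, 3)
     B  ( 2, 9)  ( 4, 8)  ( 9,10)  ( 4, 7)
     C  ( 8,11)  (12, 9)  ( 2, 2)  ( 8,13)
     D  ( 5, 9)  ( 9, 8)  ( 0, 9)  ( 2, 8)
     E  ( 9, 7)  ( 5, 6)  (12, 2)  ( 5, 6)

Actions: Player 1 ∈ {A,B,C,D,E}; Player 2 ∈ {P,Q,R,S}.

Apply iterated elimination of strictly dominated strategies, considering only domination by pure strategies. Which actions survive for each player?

P1 drop A (E beats it: P:9>7 Q:5>1 R:12>5 S:5>1)
P1 drop B (E beats it: P:9>2 Q:5>4 R:12>9 S:5>4)
P1 drop D (C beats it: P:8>5 Q:12>9 R:2>0 S:8>2)
P2 drop Q (P beats it: C:11>9 E:7>6)
P2 drop R (P beats it: C:11>2 E:7>2)
P1→{C,E} P2→{P,S}

Remaining: P1:{C,E} P2:{P,S}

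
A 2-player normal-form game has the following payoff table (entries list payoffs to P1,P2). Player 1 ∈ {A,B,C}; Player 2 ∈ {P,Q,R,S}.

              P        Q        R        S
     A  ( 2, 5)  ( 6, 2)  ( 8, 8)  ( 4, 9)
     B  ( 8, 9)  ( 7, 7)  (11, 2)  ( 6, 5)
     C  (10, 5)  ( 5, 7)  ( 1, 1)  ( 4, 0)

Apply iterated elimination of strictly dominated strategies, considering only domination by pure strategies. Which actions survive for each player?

Remaining: P1:{B,C} P2:{P,Q}

P1 drop A (B beats it: P:8>2 Q:7>6 R:11>8 S:6>4)
P2 drop R (P beats it: B:9>2 C:5>1)
P2 drop S (P beats it: B:9>5 C:5>0)
P1→{B,C} P2→{P,Q}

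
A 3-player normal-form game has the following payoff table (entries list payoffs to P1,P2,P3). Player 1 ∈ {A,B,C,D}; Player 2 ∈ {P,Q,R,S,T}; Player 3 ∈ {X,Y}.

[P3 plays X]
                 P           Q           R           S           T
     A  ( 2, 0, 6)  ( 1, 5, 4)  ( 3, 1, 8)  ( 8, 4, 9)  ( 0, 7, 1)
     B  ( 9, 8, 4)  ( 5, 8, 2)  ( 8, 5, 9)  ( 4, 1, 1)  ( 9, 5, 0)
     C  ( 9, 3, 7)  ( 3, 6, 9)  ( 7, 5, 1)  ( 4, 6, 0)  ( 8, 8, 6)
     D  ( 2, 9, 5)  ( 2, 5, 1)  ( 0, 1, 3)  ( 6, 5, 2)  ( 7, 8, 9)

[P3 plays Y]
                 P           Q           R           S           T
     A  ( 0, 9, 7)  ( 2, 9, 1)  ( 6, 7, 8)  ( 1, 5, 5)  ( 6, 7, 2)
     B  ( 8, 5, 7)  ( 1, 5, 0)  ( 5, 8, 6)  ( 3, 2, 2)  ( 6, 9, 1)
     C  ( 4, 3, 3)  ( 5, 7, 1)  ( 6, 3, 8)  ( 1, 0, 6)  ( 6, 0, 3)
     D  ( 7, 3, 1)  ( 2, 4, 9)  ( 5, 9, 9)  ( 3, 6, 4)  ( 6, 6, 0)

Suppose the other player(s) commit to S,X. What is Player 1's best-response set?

argmax u_1 = {A}

u_1(A vs S,X) = 8
u_1(B vs S,X) = 4
u_1(C vs S,X) = 4
u_1(D vs S,X) = 6
max payoff 8 at {A}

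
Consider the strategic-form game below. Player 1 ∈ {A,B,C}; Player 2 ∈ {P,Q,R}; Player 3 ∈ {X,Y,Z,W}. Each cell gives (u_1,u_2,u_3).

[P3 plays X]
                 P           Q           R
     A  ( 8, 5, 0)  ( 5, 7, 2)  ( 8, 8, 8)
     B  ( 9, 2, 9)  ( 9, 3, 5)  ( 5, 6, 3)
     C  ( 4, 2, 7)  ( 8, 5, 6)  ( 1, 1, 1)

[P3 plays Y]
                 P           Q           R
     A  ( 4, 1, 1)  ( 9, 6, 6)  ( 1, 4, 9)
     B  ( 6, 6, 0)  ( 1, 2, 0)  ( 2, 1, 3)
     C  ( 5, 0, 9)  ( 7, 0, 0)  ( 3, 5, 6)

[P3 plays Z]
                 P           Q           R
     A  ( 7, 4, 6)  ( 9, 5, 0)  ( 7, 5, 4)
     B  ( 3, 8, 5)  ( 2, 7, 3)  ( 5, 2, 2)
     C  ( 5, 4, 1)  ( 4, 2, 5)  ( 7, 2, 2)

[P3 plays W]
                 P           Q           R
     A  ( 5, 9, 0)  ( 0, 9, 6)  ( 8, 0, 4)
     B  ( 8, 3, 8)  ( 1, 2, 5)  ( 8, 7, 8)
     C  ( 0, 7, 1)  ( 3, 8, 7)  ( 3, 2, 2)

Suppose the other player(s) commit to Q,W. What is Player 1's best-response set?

u_1(A vs Q,W) = 0
u_1(B vs Q,W) = 1
u_1(C vs Q,W) = 3
max payoff 3 at {C}

BR_1 = {C}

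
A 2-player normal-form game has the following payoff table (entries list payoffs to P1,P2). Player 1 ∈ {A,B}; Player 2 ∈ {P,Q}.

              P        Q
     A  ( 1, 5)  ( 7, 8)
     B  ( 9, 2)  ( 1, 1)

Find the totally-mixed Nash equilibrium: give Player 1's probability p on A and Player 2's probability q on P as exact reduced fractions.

P1 indiff ⇒ q·1+(1-q)·7 = q·9+(1-q)·1 ⇒ q(-8) = (1-q)(-6) ⇒ q = 3/7
P2 indiff ⇒ p·5+(1-p)·2 = p·8+(1-p)·1 ⇒ p(-3) = (1-p)(-1) ⇒ p = 1/4

P1 mixes 1/4 on A; P2 mixes 3/7 on P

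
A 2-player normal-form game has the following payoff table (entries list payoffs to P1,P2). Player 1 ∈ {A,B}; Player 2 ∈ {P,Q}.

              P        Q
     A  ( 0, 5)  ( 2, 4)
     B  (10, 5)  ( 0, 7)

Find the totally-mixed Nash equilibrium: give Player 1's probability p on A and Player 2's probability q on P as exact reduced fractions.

P1 mixes 2/3 on A; P2 mixes 1/6 on P

P1 indiff ⇒ q·0+(1-q)·2 = q·10+(1-q)·0 ⇒ q(-10) = (1-q)(-2) ⇒ q = 1/6
P2 indiff ⇒ p·5+(1-p)·5 = p·4+(1-p)·7 ⇒ p(1) = (1-p)(2) ⇒ p = 2/3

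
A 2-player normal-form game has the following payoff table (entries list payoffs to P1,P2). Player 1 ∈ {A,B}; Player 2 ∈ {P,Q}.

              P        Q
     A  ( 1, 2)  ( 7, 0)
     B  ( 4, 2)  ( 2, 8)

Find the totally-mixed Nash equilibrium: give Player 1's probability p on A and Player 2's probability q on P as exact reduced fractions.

p=3/4, q=5/8

P1 indiff ⇒ q·1+(1-q)·7 = q·4+(1-q)·2 ⇒ q(-3) = (1-q)(-5) ⇒ q = 5/8
P2 indiff ⇒ p·2+(1-p)·2 = p·0+(1-p)·8 ⇒ p(2) = (1-p)(6) ⇒ p = 3/4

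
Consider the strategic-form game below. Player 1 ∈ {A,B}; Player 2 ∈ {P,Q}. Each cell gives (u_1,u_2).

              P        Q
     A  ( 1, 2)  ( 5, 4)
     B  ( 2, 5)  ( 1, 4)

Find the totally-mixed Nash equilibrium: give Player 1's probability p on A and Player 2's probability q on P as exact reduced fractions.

P1 indiff ⇒ q·1+(1-q)·5 = q·2+(1-q)·1 ⇒ q(-1) = (1-q)(-4) ⇒ q = 4/5
P2 indiff ⇒ p·2+(1-p)·5 = p·4+(1-p)·4 ⇒ p(-2) = (1-p)(-1) ⇒ p = 1/3

p=1/3, q=4/5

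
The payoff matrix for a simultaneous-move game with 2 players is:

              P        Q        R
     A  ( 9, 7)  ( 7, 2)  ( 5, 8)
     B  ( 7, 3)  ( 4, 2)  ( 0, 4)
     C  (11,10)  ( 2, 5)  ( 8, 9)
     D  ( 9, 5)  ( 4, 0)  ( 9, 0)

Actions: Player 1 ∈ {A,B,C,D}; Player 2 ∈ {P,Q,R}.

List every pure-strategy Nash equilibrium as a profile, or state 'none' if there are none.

(A,P): not NE [P1→C gives 11>9; P2→R gives 8>7]
(A,Q): not NE [P2→R gives 8>2]
(A,R): not NE [P1→D gives 9>5]
(B,P): not NE [P1→C gives 11>7; P2→R gives 4>3]
(B,Q): not NE [P1→A gives 7>4; P2→R gives 4>2]
(B,R): not NE [P1→D gives 9>0]
(C,P): NE
(C,Q): not NE [P1→A gives 7>2; P2→P gives 10>5]
(C,R): not NE [P1→D gives 9>8; P2→P gives 10>9]
(D,P): not NE [P1→C gives 11>9]
(D,Q): not NE [P1→A gives 7>4; P2→P gives 5>0]
(D,R): not NE [P2→P gives 5>0]

Nash profiles: (C,P)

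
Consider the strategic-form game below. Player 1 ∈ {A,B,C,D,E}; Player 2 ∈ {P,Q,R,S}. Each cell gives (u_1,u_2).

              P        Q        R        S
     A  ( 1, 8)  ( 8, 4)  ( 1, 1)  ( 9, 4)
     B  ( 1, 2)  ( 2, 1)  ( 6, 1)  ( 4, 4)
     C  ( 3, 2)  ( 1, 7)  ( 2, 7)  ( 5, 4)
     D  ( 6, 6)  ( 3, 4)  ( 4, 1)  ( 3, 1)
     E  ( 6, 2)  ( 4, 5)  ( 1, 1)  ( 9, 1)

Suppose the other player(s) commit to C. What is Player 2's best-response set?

BR_2 = {Q,R}

u_2(P vs C) = 2
u_2(Q vs C) = 7
u_2(R vs C) = 7
u_2(S vs C) = 4
max payoff 7 at {Q,R}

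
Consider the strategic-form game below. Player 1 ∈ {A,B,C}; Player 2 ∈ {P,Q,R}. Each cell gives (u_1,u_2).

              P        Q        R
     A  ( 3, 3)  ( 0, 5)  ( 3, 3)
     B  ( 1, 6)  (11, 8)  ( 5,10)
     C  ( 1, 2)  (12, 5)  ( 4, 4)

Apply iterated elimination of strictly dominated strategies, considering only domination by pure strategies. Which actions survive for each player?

IESDS → P1:{B,C} P2:{Q,R}

P2 drop P (Q beats it: A:5>3 B:8>6 C:5>2)
P1 drop A (B beats it: Q:11>0 R:5>3)
P1→{B,C} P2→{Q,R}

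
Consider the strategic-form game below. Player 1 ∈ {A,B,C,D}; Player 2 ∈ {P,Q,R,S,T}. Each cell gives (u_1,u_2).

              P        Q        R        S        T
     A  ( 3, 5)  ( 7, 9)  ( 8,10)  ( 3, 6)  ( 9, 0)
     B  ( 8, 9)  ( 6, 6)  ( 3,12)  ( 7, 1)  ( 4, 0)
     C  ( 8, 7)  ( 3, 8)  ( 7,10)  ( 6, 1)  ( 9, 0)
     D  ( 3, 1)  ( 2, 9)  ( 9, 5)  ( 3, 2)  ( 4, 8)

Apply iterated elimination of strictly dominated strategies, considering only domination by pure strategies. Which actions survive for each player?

P2 drop P (R beats it: A:10>5 B:12>9 C:10>7 D:5>1)
P2 drop S (Q beats it: A:9>6 B:6>1 C:8>1 D:9>2)
P1 drop B (A beats it: Q:7>6 R:8>3 T:9>4)
P2 drop T (Q beats it: A:9>0 C:8>0 D:9>8)
P1 drop C (A beats it: Q:7>3 R:8>7)
P1→{A,D} P2→{Q,R}

Remaining: P1:{A,D} P2:{Q,R}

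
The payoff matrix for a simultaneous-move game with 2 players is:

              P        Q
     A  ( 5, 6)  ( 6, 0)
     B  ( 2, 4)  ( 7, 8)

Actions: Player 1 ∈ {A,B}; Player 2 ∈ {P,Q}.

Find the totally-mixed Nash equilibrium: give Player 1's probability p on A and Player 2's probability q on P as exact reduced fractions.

P1 indiff ⇒ q·5+(1-q)·6 = q·2+(1-q)·7 ⇒ q(3) = (1-q)(1) ⇒ q = 1/4
P2 indiff ⇒ p·6+(1-p)·4 = p·0+(1-p)·8 ⇒ p(6) = (1-p)(4) ⇒ p = 2/5

(p,q) = (2/5, 1/4)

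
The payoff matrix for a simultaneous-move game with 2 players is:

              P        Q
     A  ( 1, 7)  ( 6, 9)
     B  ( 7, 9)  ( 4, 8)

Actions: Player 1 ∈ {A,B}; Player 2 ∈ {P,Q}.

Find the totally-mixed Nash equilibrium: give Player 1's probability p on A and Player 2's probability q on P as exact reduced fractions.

P1 mixes 1/3 on A; P2 mixes 1/4 on P

P1 indiff ⇒ q·1+(1-q)·6 = q·7+(1-q)·4 ⇒ q(-6) = (1-q)(-2) ⇒ q = 1/4
P2 indiff ⇒ p·7+(1-p)·9 = p·9+(1-p)·8 ⇒ p(-2) = (1-p)(-1) ⇒ p = 1/3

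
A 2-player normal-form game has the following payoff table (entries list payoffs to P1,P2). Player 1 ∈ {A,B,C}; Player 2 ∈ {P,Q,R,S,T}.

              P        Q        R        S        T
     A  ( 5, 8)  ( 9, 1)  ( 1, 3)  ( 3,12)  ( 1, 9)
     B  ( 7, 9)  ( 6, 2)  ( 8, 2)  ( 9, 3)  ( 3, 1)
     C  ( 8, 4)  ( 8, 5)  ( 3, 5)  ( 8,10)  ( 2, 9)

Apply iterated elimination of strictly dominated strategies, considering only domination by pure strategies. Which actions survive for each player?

IESDS → P1:{B,C} P2:{P,S}

P2 drop Q (S beats it: A:12>1 B:3>2 C:10>5)
P1 drop A (B beats it: P:7>5 R:8>1 S:9>3 T:3>1)
P2 drop R (S beats it: B:3>2 C:10>5)
P2 drop T (S beats it: B:3>1 C:10>9)
P1→{B,C} P2→{P,S}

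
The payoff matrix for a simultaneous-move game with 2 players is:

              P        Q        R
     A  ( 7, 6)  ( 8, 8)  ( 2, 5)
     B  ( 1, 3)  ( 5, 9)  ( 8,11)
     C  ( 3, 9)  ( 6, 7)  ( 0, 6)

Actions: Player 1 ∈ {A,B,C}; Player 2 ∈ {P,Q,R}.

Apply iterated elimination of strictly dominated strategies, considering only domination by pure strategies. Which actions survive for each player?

IESDS → P1:{A,B} P2:{Q,R}

P1 drop C (A beats it: P:7>3 Q:8>6 R:2>0)
P2 drop P (Q beats it: A:8>6 B:9>3)
P1→{A,B} P2→{Q,R}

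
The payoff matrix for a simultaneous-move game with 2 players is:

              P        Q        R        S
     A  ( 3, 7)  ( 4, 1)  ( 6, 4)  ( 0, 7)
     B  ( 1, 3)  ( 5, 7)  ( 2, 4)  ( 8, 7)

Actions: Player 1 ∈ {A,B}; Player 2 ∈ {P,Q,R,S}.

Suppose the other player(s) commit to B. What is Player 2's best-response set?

u_2(P vs B) = 3
u_2(Q vs B) = 7
u_2(R vs B) = 4
u_2(S vs B) = 7
max payoff 7 at {Q,S}

argmax u_2 = {Q,S}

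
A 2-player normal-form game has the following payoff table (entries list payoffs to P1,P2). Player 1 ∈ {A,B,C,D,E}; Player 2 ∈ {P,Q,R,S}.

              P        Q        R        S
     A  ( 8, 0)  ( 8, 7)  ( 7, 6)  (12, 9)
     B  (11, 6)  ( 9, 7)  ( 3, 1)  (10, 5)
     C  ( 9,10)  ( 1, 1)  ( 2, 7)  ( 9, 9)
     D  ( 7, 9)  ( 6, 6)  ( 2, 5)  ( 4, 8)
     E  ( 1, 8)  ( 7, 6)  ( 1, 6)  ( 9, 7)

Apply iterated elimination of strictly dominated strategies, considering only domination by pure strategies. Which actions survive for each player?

Remaining: P1:{A,B} P2:{Q,S}

P1 drop C (B beats it: P:11>9 Q:9>1 R:3>2 S:10>9)
P1 drop D (A beats it: P:8>7 Q:8>6 R:7>2 S:12>4)
P1 drop E (A beats it: P:8>1 Q:8>7 R:7>1 S:12>9)
P2 drop P (Q beats it: A:7>0 B:7>6)
P2 drop R (Q beats it: A:7>6 B:7>1)
P1→{A,B} P2→{Q,S}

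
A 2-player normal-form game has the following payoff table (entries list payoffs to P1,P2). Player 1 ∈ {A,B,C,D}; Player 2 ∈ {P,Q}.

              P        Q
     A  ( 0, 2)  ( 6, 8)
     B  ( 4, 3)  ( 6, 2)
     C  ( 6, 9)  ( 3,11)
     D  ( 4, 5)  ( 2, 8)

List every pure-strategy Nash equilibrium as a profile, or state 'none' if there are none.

(A,P): not NE [P1→C gives 6>0; P2→Q gives 8>2]
(A,Q): NE
(B,P): not NE [P1→C gives 6>4]
(B,Q): not NE [P2→P gives 3>2]
(C,P): not NE [P2→Q gives 11>9]
(C,Q): not NE [P1→B gives 6>3]
(D,P): not NE [P1→C gives 6>4; P2→Q gives 8>5]
(D,Q): not NE [P1→B gives 6>2]

PSNE = {(A,Q)}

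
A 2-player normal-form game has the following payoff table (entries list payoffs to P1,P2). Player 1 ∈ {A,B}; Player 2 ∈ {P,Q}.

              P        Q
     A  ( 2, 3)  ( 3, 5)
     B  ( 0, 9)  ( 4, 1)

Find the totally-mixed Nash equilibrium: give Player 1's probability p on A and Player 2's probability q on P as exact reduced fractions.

p=4/5, q=1/3

P1 indiff ⇒ q·2+(1-q)·3 = q·0+(1-q)·4 ⇒ q(2) = (1-q)(1) ⇒ q = 1/3
P2 indiff ⇒ p·3+(1-p)·9 = p·5+(1-p)·1 ⇒ p(-2) = (1-p)(-8) ⇒ p = 4/5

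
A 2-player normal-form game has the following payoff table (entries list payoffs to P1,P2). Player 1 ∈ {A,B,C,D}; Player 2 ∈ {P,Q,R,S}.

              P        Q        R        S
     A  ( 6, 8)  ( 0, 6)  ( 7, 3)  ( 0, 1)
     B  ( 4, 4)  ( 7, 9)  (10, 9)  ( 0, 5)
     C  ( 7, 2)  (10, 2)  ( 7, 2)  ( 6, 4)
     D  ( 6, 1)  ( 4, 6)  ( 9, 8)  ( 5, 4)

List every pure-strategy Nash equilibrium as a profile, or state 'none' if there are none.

PSNE = {(B,R), (C,S)}

(A,P): not NE [P1→C gives 7>6]
(A,Q): not NE [P1→C gives 10>0; P2→P gives 8>6]
(A,R): not NE [P1→B gives 10>7; P2→P gives 8>3]
(A,S): not NE [P1→C gives 6>0; P2→P gives 8>1]
(B,P): not NE [P1→C gives 7>4; P2→R gives 9>4]
(B,Q): not NE [P1→C gives 10>7]
(B,R): NE
(B,S): not NE [P1→C gives 6>0; P2→R gives 9>5]
(C,P): not NE [P2→S gives 4>2]
(C,Q): not NE [P2→S gives 4>2]
(C,R): not NE [P1→B gives 10>7; P2→S gives 4>2]
(C,S): NE
(D,P): not NE [P1→C gives 7>6; P2→R gives 8>1]
(D,Q): not NE [P1→C gives 10>4; P2→R gives 8>6]
(D,R): not NE [P1→B gives 10>9]
(D,S): not NE [P1→C gives 6>5; P2→R gives 8>4]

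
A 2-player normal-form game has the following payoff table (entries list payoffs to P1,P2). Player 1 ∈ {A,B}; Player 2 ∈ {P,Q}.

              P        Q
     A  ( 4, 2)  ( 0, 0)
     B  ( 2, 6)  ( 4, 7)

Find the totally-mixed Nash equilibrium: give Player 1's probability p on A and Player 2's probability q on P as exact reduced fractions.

P1 indiff ⇒ q·4+(1-q)·0 = q·2+(1-q)·4 ⇒ q(2) = (1-q)(4) ⇒ q = 2/3
P2 indiff ⇒ p·2+(1-p)·6 = p·0+(1-p)·7 ⇒ p(2) = (1-p)(1) ⇒ p = 1/3

P1 mixes 1/3 on A; P2 mixes 2/3 on P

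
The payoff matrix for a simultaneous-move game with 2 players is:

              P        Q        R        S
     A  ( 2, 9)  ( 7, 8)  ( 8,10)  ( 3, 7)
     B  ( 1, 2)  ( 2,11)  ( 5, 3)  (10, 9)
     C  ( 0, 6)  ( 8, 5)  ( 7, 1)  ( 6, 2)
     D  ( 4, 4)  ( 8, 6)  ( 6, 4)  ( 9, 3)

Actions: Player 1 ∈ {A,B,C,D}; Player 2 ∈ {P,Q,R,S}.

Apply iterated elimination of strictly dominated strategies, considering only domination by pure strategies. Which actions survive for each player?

P2 drop S (Q beats it: A:8>7 B:11>9 C:5>2 D:6>3)
P1 drop B (A beats it: P:2>1 Q:7>2 R:8>5)
P1→{A,C,D} P2→{P,Q,R}

IESDS → P1:{A,C,D} P2:{P,Q,R}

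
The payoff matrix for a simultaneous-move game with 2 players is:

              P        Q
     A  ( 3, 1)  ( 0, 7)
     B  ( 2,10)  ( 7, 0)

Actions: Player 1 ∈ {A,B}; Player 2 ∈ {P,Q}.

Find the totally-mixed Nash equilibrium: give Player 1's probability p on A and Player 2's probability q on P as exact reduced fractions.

P1 indiff ⇒ q·3+(1-q)·0 = q·2+(1-q)·7 ⇒ q(1) = (1-q)(7) ⇒ q = 7/8
P2 indiff ⇒ p·1+(1-p)·10 = p·7+(1-p)·0 ⇒ p(-6) = (1-p)(-10) ⇒ p = 5/8

P1 mixes 5/8 on A; P2 mixes 7/8 on P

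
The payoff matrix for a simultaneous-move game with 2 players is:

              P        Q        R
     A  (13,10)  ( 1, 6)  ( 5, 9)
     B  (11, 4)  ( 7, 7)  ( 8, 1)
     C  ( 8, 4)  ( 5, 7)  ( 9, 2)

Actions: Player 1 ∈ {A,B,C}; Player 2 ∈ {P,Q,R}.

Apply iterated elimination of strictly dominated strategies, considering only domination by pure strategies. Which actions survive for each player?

IESDS → P1:{A,B} P2:{P,Q}

P2 drop R (P beats it: A:10>9 B:4>1 C:4>2)
P1 drop C (B beats it: P:11>8 Q:7>5)
P1→{A,B} P2→{P,Q}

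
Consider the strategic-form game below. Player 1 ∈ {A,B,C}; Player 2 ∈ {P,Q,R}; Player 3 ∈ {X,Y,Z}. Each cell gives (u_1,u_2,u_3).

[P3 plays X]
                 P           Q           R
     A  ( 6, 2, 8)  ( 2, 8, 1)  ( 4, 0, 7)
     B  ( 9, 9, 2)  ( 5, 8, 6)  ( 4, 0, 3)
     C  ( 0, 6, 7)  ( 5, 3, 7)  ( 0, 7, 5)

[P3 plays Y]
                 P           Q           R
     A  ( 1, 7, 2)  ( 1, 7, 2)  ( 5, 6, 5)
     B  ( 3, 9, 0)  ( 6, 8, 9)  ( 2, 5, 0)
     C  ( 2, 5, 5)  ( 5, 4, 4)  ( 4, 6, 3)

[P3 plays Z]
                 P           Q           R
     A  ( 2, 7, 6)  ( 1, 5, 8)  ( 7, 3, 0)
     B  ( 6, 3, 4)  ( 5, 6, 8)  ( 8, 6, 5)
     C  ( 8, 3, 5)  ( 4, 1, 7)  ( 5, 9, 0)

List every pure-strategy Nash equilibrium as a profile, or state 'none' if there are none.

(A,P,X): not NE [P1→B gives 9>6; P2→Q gives 8>2]
(A,P,Y): not NE [P1→B gives 3>1; P3→X gives 8>2]
(A,P,Z): not NE [P1→C gives 8>2; P3→X gives 8>6]
(A,Q,X): not NE [P1→C gives 5>2; P3→Z gives 8>1]
(A,Q,Y): not NE [P1→B gives 6>1; P3→Z gives 8>2]
(A,Q,Z): not NE [P1→B gives 5>1; P2→P gives 7>5]
(A,R,X): not NE [P2→Q gives 8>0]
(A,R,Y): not NE [P2→Q gives 7>6; P3→X gives 7>5]
(A,R,Z): not NE [P1→B gives 8>7; P2→P gives 7>3; P3→X gives 7>0]
(B,P,X): not NE [P3→Z gives 4>2]
(B,P,Y): not NE [P3→Z gives 4>0]
(B,P,Z): not NE [P1→C gives 8>6; P2→R gives 6>3]
(B,Q,X): not NE [P2→P gives 9>8; P3→Y gives 9>6]
(B,Q,Y): not NE [P2→P gives 9>8]
(B,Q,Z): not NE [P3→Y gives 9>8]
(B,R,X): not NE [P2→P gives 9>0; P3→Z gives 5>3]
(B,R,Y): not NE [P1→A gives 5>2; P2→P gives 9>5; P3→Z gives 5>0]
(B,R,Z): NE
(C,P,X): not NE [P1→B gives 9>0; P2→R gives 7>6]
(C,P,Y): not NE [P1→B gives 3>2; P2→R gives 6>5; P3→X gives 7>5]
(C,P,Z): not NE [P2→R gives 9>3; P3→X gives 7>5]
(C,Q,X): not NE [P2→R gives 7>3]
(C,Q,Y): not NE [P1→B gives 6>5; P2→R gives 6>4; P3→Z gives 7>4]
(C,Q,Z): not NE [P1→B gives 5>4; P2→R gives 9>1]
(C,R,X): not NE [P1→B gives 4>0]
(C,R,Y): not NE [P1→A gives 5>4; P3→X gives 5>3]
(C,R,Z): not NE [P1→B gives 8>5; P3→X gives 5>0]

Nash profiles: (B,R,Z)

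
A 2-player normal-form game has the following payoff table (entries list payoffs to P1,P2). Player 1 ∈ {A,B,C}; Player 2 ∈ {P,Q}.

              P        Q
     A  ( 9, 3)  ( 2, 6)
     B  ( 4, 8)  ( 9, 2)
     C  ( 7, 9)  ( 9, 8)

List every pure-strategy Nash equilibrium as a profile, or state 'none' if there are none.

(A,P): not NE [P2→Q gives 6>3]
(A,Q): not NE [P1→C gives 9>2]
(B,P): not NE [P1→A gives 9>4]
(B,Q): not NE [P2→P gives 8>2]
(C,P): not NE [P1→A gives 9>7]
(C,Q): not NE [P2→P gives 9>8]

Equilibria: none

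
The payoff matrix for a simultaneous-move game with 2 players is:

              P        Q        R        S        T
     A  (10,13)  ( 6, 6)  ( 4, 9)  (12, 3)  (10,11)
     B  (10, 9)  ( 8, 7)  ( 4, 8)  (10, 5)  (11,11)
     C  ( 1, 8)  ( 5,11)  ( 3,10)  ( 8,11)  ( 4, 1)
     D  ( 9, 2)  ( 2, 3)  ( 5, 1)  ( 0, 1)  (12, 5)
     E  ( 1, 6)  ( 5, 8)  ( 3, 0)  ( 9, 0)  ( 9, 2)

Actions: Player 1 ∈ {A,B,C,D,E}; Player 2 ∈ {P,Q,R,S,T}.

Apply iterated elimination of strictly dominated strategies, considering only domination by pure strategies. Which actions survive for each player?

IESDS → P1:{A,B,D} P2:{P,T}

P1 drop C (A beats it: P:10>1 Q:6>5 R:4>3 S:12>8 T:10>4)
P1 drop E (A beats it: P:10>1 Q:6>5 R:4>3 S:12>9 T:10>9)
P2 drop Q (T beats it: A:11>6 B:11>7 D:5>3)
P2 drop R (P beats it: A:13>9 B:9>8 D:2>1)
P2 drop S (P beats it: A:13>3 B:9>5 D:2>1)
P1→{A,B,D} P2→{P,T}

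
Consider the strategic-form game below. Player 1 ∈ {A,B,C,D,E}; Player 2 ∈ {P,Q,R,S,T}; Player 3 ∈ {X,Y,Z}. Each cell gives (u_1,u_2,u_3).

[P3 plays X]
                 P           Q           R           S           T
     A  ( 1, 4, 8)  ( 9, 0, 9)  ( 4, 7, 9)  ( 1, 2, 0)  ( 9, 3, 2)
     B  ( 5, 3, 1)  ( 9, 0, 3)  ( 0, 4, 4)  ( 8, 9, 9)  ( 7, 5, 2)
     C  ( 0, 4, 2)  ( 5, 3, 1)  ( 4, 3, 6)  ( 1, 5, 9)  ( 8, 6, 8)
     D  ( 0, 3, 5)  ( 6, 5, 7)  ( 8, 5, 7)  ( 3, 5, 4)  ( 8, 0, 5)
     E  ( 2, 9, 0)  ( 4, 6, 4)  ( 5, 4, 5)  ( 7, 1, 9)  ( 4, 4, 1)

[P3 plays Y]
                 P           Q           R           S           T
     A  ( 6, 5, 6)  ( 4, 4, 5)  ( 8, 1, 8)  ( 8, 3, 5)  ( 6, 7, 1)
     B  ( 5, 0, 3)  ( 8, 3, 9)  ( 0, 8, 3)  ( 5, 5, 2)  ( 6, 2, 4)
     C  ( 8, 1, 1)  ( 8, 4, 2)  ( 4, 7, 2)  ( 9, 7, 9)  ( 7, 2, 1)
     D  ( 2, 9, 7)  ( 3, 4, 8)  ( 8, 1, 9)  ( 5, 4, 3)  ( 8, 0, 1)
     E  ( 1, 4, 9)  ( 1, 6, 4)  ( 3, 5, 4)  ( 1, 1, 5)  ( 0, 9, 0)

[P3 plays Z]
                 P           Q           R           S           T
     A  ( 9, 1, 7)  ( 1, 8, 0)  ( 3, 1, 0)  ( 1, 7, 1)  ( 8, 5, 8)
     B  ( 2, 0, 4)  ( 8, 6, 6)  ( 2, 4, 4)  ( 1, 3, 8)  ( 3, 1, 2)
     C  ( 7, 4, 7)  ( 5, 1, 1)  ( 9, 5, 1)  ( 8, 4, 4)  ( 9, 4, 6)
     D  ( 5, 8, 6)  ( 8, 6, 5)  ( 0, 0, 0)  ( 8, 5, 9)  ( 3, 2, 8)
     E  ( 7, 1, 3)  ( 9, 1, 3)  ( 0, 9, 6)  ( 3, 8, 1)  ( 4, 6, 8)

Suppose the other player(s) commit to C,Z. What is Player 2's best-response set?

BR_2 = {R}

u_2(P vs C,Z) = 4
u_2(Q vs C,Z) = 1
u_2(R vs C,Z) = 5
u_2(S vs C,Z) = 4
u_2(T vs C,Z) = 4
max payoff 5 at {R}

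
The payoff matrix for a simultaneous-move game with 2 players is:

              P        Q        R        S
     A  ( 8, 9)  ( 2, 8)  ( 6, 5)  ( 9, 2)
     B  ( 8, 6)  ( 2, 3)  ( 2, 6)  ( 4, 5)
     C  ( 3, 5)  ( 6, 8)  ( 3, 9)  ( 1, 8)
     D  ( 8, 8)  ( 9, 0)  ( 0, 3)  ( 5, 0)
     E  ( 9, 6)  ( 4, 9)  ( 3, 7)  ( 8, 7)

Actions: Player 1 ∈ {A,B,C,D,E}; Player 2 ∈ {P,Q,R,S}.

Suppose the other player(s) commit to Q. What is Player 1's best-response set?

u_1(A vs Q) = 2
u_1(B vs Q) = 2
u_1(C vs Q) = 6
u_1(D vs Q) = 9
u_1(E vs Q) = 4
max payoff 9 at {D}

P1 best: {D}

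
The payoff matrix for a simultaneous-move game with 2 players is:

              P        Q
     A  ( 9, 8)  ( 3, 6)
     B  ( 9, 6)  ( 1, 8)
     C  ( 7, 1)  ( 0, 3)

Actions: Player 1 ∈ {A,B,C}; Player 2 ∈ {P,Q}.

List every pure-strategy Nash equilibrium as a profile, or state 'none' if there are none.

(A,P): NE
(A,Q): not NE [P2→P gives 8>6]
(B,P): not NE [P2→Q gives 8>6]
(B,Q): not NE [P1→A gives 3>1]
(C,P): not NE [P1→B gives 9>7; P2→Q gives 3>1]
(C,Q): not NE [P1→A gives 3>0]

PSNE = {(A,P)}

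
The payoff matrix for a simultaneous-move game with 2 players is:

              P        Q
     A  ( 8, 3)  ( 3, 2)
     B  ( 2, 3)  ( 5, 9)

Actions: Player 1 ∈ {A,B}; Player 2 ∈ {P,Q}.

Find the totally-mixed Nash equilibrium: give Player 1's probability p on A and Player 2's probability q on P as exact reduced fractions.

P1 indiff ⇒ q·8+(1-q)·3 = q·2+(1-q)·5 ⇒ q(6) = (1-q)(2) ⇒ q = 1/4
P2 indiff ⇒ p·3+(1-p)·3 = p·2+(1-p)·9 ⇒ p(1) = (1-p)(6) ⇒ p = 6/7

(p,q) = (6/7, 1/4)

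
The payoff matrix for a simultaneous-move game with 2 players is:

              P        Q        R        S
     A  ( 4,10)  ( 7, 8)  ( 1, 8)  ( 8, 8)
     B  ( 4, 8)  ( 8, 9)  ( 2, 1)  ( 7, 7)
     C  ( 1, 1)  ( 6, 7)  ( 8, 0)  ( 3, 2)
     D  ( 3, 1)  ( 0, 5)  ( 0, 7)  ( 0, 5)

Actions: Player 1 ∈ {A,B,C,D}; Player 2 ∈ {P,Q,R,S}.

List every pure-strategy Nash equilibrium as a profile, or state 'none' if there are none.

NE set: (A,P), (B,Q)

(A,P): NE
(A,Q): not NE [P1→B gives 8>7; P2→P gives 10>8]
(A,R): not NE [P1→C gives 8>1; P2→P gives 10>8]
(A,S): not NE [P2→P gives 10>8]
(B,P): not NE [P2→Q gives 9>8]
(B,Q): NE
(B,R): not NE [P1→C gives 8>2; P2→Q gives 9>1]
(B,S): not NE [P1→A gives 8>7; P2→Q gives 9>7]
(C,P): not NE [P1→B gives 4>1; P2→Q gives 7>1]
(C,Q): not NE [P1→B gives 8>6]
(C,R): not NE [P2→Q gives 7>0]
(C,S): not NE [P1→A gives 8>3; P2→Q gives 7>2]
(D,P): not NE [P1→B gives 4>3; P2→R gives 7>1]
(D,Q): not NE [P1→B gives 8>0; P2→R gives 7>5]
(D,R): not NE [P1→C gives 8>0]
(D,S): not NE [P1→A gives 8>0; P2→R gives 7>5]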